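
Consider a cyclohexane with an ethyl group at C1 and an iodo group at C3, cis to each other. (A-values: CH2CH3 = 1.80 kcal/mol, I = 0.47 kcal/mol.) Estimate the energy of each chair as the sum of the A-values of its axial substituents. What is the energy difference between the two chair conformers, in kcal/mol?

2.27 kcal/mol

C1 and C3 have the same parity, so for the cis isomer the two substituents are e,e in one chair and a,a in the other.
Chair I (ethyl axial, iodo axial): E = 2.27 kcal/mol.
Chair II (ethyl equatorial, iodo equatorial): E = 0.00 kcal/mol.
ΔE = 2.27 − 0.00 = 2.27 kcal/mol; chair II is more stable.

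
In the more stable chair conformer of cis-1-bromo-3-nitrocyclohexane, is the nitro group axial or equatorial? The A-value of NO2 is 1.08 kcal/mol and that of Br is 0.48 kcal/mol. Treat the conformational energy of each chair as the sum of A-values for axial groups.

C1 and C3 have the same parity, so for the cis isomer the two substituents are e,e in one chair and a,a in the other.
Chair I (nitro axial, bromo axial): E = 1.56 kcal/mol.
Chair II (nitro equatorial, bromo equatorial): E = 0.00 kcal/mol.
Chair II is the more stable (lower-energy) conformer, and in that chair the nitro group is equatorial.

equatorial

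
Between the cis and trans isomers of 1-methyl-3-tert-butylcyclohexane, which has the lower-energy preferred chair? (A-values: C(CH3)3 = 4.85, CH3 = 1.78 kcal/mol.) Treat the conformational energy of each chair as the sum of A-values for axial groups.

At 1,3 positions (parity same): cis → (e,e or a,a); trans → (a,e or e,a).
Best chair for cis: E = 0.00 kcal/mol; best chair for trans: E = 1.78 kcal/mol.
The cis isomer is lower by 1.78 kcal/mol.

cis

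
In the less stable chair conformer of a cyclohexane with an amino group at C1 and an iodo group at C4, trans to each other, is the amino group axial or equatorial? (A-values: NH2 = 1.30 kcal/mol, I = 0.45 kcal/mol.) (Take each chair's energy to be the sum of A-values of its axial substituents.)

C1 and C4 have opposite parity, so for the trans isomer the two substituents are e,e in one chair and a,a in the other.
Chair I (amino axial, iodo axial): E = 1.75 kcal/mol.
Chair II (amino equatorial, iodo equatorial): E = 0.00 kcal/mol.
Chair I is the less stable (higher-energy) conformer, and in that chair the amino group is axial.

axial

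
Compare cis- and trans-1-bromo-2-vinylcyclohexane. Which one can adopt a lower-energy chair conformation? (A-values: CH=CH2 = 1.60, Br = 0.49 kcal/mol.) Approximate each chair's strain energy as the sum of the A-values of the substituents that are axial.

trans

At 1,2 positions (parity opposite): cis → (a,e or e,a); trans → (e,e or a,a).
Best chair for cis: E = 0.49 kcal/mol; best chair for trans: E = 0.00 kcal/mol.
The trans isomer is lower by 0.49 kcal/mol.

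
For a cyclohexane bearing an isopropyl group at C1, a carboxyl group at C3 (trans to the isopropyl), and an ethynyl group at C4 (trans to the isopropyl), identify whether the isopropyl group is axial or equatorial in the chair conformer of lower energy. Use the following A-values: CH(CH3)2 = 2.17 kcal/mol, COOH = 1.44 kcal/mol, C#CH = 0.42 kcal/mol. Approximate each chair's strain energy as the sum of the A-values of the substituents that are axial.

equatorial

Chair I (isopropyl axial, carboxyl equatorial, ethynyl axial): E = 2.59 kcal/mol.
Chair II (isopropyl equatorial, carboxyl axial, ethynyl equatorial): E = 1.44 kcal/mol.
Chair II is the more stable (lower-energy) conformer, and in that chair the isopropyl group is equatorial.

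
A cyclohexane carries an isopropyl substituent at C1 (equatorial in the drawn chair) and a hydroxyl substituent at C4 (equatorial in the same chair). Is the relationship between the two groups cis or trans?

trans

C1 and C4 have opposite parity, so their axial bonds point in opposite directions.
With opposite-parity carbons, two substituents on the same face are one axial and one equatorial; opposite faces give both axial or both equatorial.
Here the groups are equatorial/equatorial → opposite face → trans.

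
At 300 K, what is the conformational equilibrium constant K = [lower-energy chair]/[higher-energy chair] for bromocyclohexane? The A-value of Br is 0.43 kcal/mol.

K ≈ 2.06

One chair has the bromo group axial (E = 0.43 kcal/mol) and the other has it equatorial (E = 0).
ΔG = 0.43 kcal/mol between the two chairs.
K = exp(ΔG/RT) with R = 1.987×10⁻³ kcal mol⁻¹ K⁻¹ and T = 300 K gives K ≈ 2.06.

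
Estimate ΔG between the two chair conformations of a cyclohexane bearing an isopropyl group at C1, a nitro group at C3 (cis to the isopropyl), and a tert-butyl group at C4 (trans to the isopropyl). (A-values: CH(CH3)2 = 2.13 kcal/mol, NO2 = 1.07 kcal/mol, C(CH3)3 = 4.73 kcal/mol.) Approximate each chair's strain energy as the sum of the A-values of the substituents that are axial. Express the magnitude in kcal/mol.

Chair I (isopropyl axial, nitro axial, tert-butyl axial): E = 7.93 kcal/mol.
Chair II (isopropyl equatorial, nitro equatorial, tert-butyl equatorial): E = 0.00 kcal/mol.
ΔE = 7.93 − 0.00 = 7.93 kcal/mol; chair II is more stable.

7.93 kcal/mol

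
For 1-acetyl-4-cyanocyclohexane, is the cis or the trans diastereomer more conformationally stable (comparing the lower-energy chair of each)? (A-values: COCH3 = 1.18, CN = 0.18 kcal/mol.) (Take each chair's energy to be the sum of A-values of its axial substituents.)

trans

At 1,4 positions (parity opposite): cis → (a,e or e,a); trans → (e,e or a,a).
Best chair for cis: E = 0.18 kcal/mol; best chair for trans: E = 0.00 kcal/mol.
The trans isomer is lower by 0.18 kcal/mol.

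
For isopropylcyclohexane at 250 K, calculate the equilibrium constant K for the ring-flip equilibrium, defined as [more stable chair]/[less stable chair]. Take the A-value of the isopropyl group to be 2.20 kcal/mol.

K ≈ 83.8

One chair has the isopropyl group axial (E = 2.20 kcal/mol) and the other has it equatorial (E = 0).
ΔG = 2.20 kcal/mol between the two chairs.
K = exp(ΔG/RT) with R = 1.987×10⁻³ kcal mol⁻¹ K⁻¹ and T = 250 K gives K ≈ 83.8.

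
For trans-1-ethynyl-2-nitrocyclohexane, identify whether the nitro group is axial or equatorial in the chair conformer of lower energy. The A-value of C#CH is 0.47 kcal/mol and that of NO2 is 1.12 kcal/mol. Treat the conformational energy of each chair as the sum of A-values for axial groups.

C1 and C2 have opposite parity, so for the trans isomer the two substituents are e,e in one chair and a,a in the other.
Chair I (ethynyl axial, nitro axial): E = 1.59 kcal/mol.
Chair II (ethynyl equatorial, nitro equatorial): E = 0.00 kcal/mol.
Chair II is the more stable (lower-energy) conformer, and in that chair the nitro group is equatorial.

equatorial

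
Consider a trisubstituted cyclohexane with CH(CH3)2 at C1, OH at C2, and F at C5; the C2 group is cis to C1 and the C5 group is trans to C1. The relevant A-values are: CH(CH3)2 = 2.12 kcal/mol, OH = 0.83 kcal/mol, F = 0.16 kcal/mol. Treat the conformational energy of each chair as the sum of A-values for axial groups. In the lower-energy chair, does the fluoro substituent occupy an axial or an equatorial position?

axial

Chair I (isopropyl axial, hydroxyl equatorial, fluoro equatorial): E = 2.12 kcal/mol.
Chair II (isopropyl equatorial, hydroxyl axial, fluoro axial): E = 0.99 kcal/mol.
Chair II is the more stable (lower-energy) conformer, and in that chair the fluoro group is axial.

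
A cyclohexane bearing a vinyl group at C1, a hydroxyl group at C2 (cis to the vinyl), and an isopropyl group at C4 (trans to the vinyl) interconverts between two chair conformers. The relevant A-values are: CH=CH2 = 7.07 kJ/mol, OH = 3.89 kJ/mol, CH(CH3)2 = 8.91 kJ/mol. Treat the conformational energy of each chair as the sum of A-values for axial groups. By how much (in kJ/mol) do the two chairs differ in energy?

12.09 kJ/mol

Chair I (vinyl axial, hydroxyl equatorial, isopropyl axial): E = 15.98 kJ/mol.
Chair II (vinyl equatorial, hydroxyl axial, isopropyl equatorial): E = 3.89 kJ/mol.
ΔE = 15.98 − 3.89 = 12.09 kJ/mol; chair II is more stable.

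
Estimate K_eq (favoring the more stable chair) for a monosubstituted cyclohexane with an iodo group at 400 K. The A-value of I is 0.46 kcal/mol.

K ≈ 1.78

One chair has the iodo group axial (E = 0.46 kcal/mol) and the other has it equatorial (E = 0).
ΔG = 0.46 kcal/mol between the two chairs.
K = exp(ΔG/RT) with R = 1.987×10⁻³ kcal mol⁻¹ K⁻¹ and T = 400 K gives K ≈ 1.78.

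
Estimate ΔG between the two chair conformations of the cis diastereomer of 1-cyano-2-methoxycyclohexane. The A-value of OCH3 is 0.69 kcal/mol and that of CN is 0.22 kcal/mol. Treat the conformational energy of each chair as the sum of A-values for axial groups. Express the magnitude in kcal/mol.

C1 and C2 have opposite parity, so for the cis isomer the two substituents are one axial and one equatorial in each chair.
Chair I (methoxy axial, cyano equatorial): E = 0.69 kcal/mol.
Chair II (methoxy equatorial, cyano axial): E = 0.22 kcal/mol.
ΔE = 0.69 − 0.22 = 0.47 kcal/mol; chair II is more stable.

0.47 kcal/mol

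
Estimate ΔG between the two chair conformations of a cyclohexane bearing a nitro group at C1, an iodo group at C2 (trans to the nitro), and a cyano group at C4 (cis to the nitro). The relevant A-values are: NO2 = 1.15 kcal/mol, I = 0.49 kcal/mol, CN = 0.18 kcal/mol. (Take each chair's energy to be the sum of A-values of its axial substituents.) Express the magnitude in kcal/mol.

1.46 kcal/mol

Chair I (nitro axial, iodo axial, cyano equatorial): E = 1.64 kcal/mol.
Chair II (nitro equatorial, iodo equatorial, cyano axial): E = 0.18 kcal/mol.
ΔE = 1.64 − 0.18 = 1.46 kcal/mol; chair II is more stable.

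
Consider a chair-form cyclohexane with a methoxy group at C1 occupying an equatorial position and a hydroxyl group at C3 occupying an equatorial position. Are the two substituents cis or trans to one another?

cis

C1 and C3 have the same parity, so their axial bonds point in the same direction.
With same-parity carbons, two substituents on the same face are both axial or both equatorial; opposite faces give one of each.
Here the groups are equatorial/equatorial → same face → cis.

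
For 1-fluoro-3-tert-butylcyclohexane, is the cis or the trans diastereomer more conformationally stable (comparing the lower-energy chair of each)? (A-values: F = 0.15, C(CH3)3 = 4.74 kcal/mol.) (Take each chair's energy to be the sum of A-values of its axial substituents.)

At 1,3 positions (parity same): cis → (e,e or a,a); trans → (a,e or e,a).
Best chair for cis: E = 0.00 kcal/mol; best chair for trans: E = 0.15 kcal/mol.
The cis isomer is lower by 0.15 kcal/mol.

cis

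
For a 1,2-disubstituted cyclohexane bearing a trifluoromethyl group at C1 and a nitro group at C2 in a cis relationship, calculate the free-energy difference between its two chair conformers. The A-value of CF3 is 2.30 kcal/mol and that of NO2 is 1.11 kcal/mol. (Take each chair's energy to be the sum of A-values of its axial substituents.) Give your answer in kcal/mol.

C1 and C2 have opposite parity, so for the cis isomer the two substituents are one axial and one equatorial in each chair.
Chair I (trifluoromethyl axial, nitro equatorial): E = 2.30 kcal/mol.
Chair II (trifluoromethyl equatorial, nitro axial): E = 1.11 kcal/mol.
ΔE = 2.30 − 1.11 = 1.19 kcal/mol; chair II is more stable.

1.19 kcal/mol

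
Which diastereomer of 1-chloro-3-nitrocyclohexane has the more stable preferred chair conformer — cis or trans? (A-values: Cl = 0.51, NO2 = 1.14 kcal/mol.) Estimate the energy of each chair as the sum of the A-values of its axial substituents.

At 1,3 positions (parity same): cis → (e,e or a,a); trans → (a,e or e,a).
Best chair for cis: E = 0.00 kcal/mol; best chair for trans: E = 0.51 kcal/mol.
The cis isomer is lower by 0.51 kcal/mol.

cis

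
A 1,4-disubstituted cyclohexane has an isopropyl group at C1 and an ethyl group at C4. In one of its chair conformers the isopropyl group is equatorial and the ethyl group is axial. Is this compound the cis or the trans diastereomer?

cis

C1 and C4 have opposite parity, so their axial bonds point in opposite directions.
With opposite-parity carbons, two substituents on the same face are one axial and one equatorial; opposite faces give both axial or both equatorial.
Here the groups are equatorial/axial → same face → cis.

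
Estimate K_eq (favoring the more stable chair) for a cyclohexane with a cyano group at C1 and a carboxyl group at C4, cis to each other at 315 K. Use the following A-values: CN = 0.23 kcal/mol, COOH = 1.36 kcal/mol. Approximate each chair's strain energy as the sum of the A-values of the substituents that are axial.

K ≈ 6.08

C1 and C4 have opposite parity, so for the cis isomer the two substituents are one axial and one equatorial in each chair.
Chair I (cyano axial, carboxyl equatorial): E = 0.23 kcal/mol; chair II (cyano equatorial, carboxyl axial): E = 1.36 kcal/mol.
ΔG = 1.13 kcal/mol between the two chairs.
K = exp(ΔG/RT) with R = 1.987×10⁻³ kcal mol⁻¹ K⁻¹ and T = 315 K gives K ≈ 6.08.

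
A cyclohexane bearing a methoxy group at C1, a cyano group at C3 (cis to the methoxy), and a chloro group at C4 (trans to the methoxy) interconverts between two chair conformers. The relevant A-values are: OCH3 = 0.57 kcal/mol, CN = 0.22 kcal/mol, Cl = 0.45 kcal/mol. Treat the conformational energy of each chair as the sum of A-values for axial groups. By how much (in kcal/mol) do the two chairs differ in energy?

1.24 kcal/mol

Chair I (methoxy axial, cyano axial, chloro axial): E = 1.24 kcal/mol.
Chair II (methoxy equatorial, cyano equatorial, chloro equatorial): E = 0.00 kcal/mol.
ΔE = 1.24 − 0.00 = 1.24 kcal/mol; chair II is more stable.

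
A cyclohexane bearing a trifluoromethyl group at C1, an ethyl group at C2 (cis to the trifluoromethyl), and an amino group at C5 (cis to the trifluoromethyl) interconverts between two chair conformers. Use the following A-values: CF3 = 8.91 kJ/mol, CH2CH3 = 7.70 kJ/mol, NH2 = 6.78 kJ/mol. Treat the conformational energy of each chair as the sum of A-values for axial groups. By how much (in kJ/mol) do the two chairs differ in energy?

Chair I (trifluoromethyl axial, ethyl equatorial, amino axial): E = 15.69 kJ/mol.
Chair II (trifluoromethyl equatorial, ethyl axial, amino equatorial): E = 7.70 kJ/mol.
ΔE = 15.69 − 7.70 = 7.99 kJ/mol; chair II is more stable.

7.99 kJ/mol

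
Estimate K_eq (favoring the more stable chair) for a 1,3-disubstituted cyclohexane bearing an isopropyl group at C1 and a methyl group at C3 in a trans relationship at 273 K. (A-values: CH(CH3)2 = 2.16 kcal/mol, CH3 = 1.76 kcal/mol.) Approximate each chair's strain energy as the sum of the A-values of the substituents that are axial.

K ≈ 2.09

C1 and C3 have the same parity, so for the trans isomer the two substituents are one axial and one equatorial in each chair.
Chair I (isopropyl axial, methyl equatorial): E = 2.16 kcal/mol; chair II (isopropyl equatorial, methyl axial): E = 1.76 kcal/mol.
ΔG = 0.40 kcal/mol between the two chairs.
K = exp(ΔG/RT) with R = 1.987×10⁻³ kcal mol⁻¹ K⁻¹ and T = 273 K gives K ≈ 2.09.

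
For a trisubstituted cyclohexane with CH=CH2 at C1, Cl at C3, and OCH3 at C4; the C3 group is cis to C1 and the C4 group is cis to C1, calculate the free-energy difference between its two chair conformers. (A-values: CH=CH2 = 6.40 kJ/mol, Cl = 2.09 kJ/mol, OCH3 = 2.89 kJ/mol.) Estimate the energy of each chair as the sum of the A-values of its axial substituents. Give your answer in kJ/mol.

Chair I (vinyl axial, chloro axial, methoxy equatorial): E = 8.49 kJ/mol.
Chair II (vinyl equatorial, chloro equatorial, methoxy axial): E = 2.89 kJ/mol.
ΔE = 8.49 − 2.89 = 5.60 kJ/mol; chair II is more stable.

5.60 kJ/mol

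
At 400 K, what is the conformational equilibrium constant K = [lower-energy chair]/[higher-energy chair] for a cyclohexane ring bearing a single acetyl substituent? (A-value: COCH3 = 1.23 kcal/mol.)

K ≈ 4.70

One chair has the acetyl group axial (E = 1.23 kcal/mol) and the other has it equatorial (E = 0).
ΔG = 1.23 kcal/mol between the two chairs.
K = exp(ΔG/RT) with R = 1.987×10⁻³ kcal mol⁻¹ K⁻¹ and T = 400 K gives K ≈ 4.7.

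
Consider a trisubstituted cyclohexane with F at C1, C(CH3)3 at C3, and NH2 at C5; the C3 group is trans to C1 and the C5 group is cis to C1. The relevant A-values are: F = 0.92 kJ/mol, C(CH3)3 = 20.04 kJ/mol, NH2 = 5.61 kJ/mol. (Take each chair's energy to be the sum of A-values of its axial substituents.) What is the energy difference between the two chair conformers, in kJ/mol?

Chair I (fluoro axial, tert-butyl equatorial, amino axial): E = 6.53 kJ/mol.
Chair II (fluoro equatorial, tert-butyl axial, amino equatorial): E = 20.04 kJ/mol.
ΔE = 20.04 − 6.53 = 13.51 kJ/mol; chair I is more stable.

13.51 kJ/mol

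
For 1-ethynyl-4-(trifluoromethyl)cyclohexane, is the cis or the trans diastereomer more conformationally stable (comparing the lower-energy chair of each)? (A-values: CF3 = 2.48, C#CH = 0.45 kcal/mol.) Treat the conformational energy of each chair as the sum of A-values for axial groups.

At 1,4 positions (parity opposite): cis → (a,e or e,a); trans → (e,e or a,a).
Best chair for cis: E = 0.45 kcal/mol; best chair for trans: E = 0.00 kcal/mol.
The trans isomer is lower by 0.45 kcal/mol.

trans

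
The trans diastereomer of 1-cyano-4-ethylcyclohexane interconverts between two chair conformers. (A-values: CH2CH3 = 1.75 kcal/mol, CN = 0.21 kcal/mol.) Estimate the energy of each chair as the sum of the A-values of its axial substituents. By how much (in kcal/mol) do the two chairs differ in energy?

C1 and C4 have opposite parity, so for the trans isomer the two substituents are e,e in one chair and a,a in the other.
Chair I (ethyl axial, cyano axial): E = 1.96 kcal/mol.
Chair II (ethyl equatorial, cyano equatorial): E = 0.00 kcal/mol.
ΔE = 1.96 − 0.00 = 1.96 kcal/mol; chair II is more stable.

1.96 kcal/mol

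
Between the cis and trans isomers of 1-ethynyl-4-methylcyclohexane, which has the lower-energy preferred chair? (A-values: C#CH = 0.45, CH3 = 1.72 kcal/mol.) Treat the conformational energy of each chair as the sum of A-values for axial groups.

At 1,4 positions (parity opposite): cis → (a,e or e,a); trans → (e,e or a,a).
Best chair for cis: E = 0.45 kcal/mol; best chair for trans: E = 0.00 kcal/mol.
The trans isomer is lower by 0.45 kcal/mol.

trans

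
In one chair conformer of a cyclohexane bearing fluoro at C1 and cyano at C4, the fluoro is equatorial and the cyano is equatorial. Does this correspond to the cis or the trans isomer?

trans

C1 and C4 have opposite parity, so their axial bonds point in opposite directions.
With opposite-parity carbons, two substituents on the same face are one axial and one equatorial; opposite faces give both axial or both equatorial.
Here the groups are equatorial/equatorial → opposite face → trans.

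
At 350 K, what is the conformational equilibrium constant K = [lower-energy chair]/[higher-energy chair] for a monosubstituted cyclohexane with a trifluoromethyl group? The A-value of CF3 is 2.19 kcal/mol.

K ≈ 23.3

One chair has the trifluoromethyl group axial (E = 2.19 kcal/mol) and the other has it equatorial (E = 0).
ΔG = 2.19 kcal/mol between the two chairs.
K = exp(ΔG/RT) with R = 1.987×10⁻³ kcal mol⁻¹ K⁻¹ and T = 350 K gives K ≈ 23.3.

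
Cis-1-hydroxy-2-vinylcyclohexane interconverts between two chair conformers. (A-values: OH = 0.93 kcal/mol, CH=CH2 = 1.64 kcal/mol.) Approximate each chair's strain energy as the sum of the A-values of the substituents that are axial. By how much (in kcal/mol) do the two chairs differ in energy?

0.71 kcal/mol

C1 and C2 have opposite parity, so for the cis isomer the two substituents are one axial and one equatorial in each chair.
Chair I (hydroxyl axial, vinyl equatorial): E = 0.93 kcal/mol.
Chair II (hydroxyl equatorial, vinyl axial): E = 1.64 kcal/mol.
ΔE = 1.64 − 0.93 = 0.71 kcal/mol; chair I is more stable.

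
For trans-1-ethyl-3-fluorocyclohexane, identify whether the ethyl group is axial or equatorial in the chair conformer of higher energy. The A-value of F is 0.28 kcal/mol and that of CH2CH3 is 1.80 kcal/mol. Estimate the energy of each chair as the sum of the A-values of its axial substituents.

C1 and C3 have the same parity, so for the trans isomer the two substituents are one axial and one equatorial in each chair.
Chair I (fluoro axial, ethyl equatorial): E = 0.28 kcal/mol.
Chair II (fluoro equatorial, ethyl axial): E = 1.80 kcal/mol.
Chair II is the less stable (higher-energy) conformer, and in that chair the ethyl group is axial.

axial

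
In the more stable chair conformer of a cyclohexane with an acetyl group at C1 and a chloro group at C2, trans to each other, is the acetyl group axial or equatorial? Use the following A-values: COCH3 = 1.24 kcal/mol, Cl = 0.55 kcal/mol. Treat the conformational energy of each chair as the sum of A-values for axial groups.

C1 and C2 have opposite parity, so for the trans isomer the two substituents are e,e in one chair and a,a in the other.
Chair I (acetyl axial, chloro axial): E = 1.79 kcal/mol.
Chair II (acetyl equatorial, chloro equatorial): E = 0.00 kcal/mol.
Chair II is the more stable (lower-energy) conformer, and in that chair the acetyl group is equatorial.

equatorial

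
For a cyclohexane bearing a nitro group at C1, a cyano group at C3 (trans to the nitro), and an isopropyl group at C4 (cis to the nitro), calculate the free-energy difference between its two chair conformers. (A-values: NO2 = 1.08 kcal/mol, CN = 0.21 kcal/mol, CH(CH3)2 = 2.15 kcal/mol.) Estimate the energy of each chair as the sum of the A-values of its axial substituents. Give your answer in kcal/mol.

Chair I (nitro axial, cyano equatorial, isopropyl equatorial): E = 1.08 kcal/mol.
Chair II (nitro equatorial, cyano axial, isopropyl axial): E = 2.36 kcal/mol.
ΔE = 2.36 − 1.08 = 1.28 kcal/mol; chair I is more stable.

1.28 kcal/mol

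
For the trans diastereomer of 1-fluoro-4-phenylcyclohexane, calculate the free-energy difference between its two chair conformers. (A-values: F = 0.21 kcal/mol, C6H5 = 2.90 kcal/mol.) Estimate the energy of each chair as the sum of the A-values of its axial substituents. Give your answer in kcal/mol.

C1 and C4 have opposite parity, so for the trans isomer the two substituents are e,e in one chair and a,a in the other.
Chair I (fluoro axial, phenyl axial): E = 3.11 kcal/mol.
Chair II (fluoro equatorial, phenyl equatorial): E = 0.00 kcal/mol.
ΔE = 3.11 − 0.00 = 3.11 kcal/mol; chair II is more stable.

3.11 kcal/mol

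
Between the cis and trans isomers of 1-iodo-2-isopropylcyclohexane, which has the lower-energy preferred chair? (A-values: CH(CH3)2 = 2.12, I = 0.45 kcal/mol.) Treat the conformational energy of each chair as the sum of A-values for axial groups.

trans

At 1,2 positions (parity opposite): cis → (a,e or e,a); trans → (e,e or a,a).
Best chair for cis: E = 0.45 kcal/mol; best chair for trans: E = 0.00 kcal/mol.
The trans isomer is lower by 0.45 kcal/mol.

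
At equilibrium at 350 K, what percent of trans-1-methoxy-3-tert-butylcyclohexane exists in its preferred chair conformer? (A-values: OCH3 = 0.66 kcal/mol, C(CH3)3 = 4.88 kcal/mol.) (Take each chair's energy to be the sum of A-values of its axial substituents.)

99.8%

C1 and C3 have the same parity, so for the trans isomer the two substituents are one axial and one equatorial in each chair.
Chair I (methoxy axial, tert-butyl equatorial): E = 0.66 kcal/mol; chair II (methoxy equatorial, tert-butyl axial): E = 4.88 kcal/mol.
ΔG = 4.22 kcal/mol between the two chairs.
K = exp(ΔG/RT) with R = 1.987×10⁻³ kcal mol⁻¹ K⁻¹ and T = 350 K gives K ≈ 432.
Fraction in the lower-energy chair = K/(K+1) = 99.8%.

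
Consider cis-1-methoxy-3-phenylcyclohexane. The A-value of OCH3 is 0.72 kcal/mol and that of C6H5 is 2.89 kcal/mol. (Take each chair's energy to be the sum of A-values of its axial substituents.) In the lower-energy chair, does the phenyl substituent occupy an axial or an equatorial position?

equatorial

C1 and C3 have the same parity, so for the cis isomer the two substituents are e,e in one chair and a,a in the other.
Chair I (methoxy axial, phenyl axial): E = 3.61 kcal/mol.
Chair II (methoxy equatorial, phenyl equatorial): E = 0.00 kcal/mol.
Chair II is the more stable (lower-energy) conformer, and in that chair the phenyl group is equatorial.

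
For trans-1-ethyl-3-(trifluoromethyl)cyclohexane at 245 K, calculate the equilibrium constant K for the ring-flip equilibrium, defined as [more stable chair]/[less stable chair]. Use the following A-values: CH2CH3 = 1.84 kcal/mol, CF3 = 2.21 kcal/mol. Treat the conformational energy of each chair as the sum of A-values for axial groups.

K ≈ 2.14

C1 and C3 have the same parity, so for the trans isomer the two substituents are one axial and one equatorial in each chair.
Chair I (ethyl axial, trifluoromethyl equatorial): E = 1.84 kcal/mol; chair II (ethyl equatorial, trifluoromethyl axial): E = 2.21 kcal/mol.
ΔG = 0.37 kcal/mol between the two chairs.
K = exp(ΔG/RT) with R = 1.987×10⁻³ kcal mol⁻¹ K⁻¹ and T = 245 K gives K ≈ 2.14.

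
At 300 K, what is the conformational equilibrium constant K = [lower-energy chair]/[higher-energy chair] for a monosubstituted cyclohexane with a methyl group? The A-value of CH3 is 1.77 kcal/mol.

K ≈ 19.5

One chair has the methyl group axial (E = 1.77 kcal/mol) and the other has it equatorial (E = 0).
ΔG = 1.77 kcal/mol between the two chairs.
K = exp(ΔG/RT) with R = 1.987×10⁻³ kcal mol⁻¹ K⁻¹ and T = 300 K gives K ≈ 19.5.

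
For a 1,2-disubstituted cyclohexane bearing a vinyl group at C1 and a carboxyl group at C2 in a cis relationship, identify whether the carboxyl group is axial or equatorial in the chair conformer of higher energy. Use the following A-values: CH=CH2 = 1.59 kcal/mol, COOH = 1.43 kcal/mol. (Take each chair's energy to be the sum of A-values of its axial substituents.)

C1 and C2 have opposite parity, so for the cis isomer the two substituents are one axial and one equatorial in each chair.
Chair I (vinyl axial, carboxyl equatorial): E = 1.59 kcal/mol.
Chair II (vinyl equatorial, carboxyl axial): E = 1.43 kcal/mol.
Chair I is the less stable (higher-energy) conformer, and in that chair the carboxyl group is equatorial.

equatorial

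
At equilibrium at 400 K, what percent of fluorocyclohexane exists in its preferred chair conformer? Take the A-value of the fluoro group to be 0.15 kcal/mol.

54.7%

One chair has the fluoro group axial (E = 0.15 kcal/mol) and the other has it equatorial (E = 0).
ΔG = 0.15 kcal/mol between the two chairs.
K = exp(ΔG/RT) with R = 1.987×10⁻³ kcal mol⁻¹ K⁻¹ and T = 400 K gives K ≈ 1.21.
Fraction in the lower-energy chair = K/(K+1) = 54.7%.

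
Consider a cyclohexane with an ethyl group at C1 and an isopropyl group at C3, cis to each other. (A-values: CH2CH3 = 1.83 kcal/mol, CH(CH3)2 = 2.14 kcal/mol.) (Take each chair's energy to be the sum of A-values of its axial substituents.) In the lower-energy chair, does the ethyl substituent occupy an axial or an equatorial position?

C1 and C3 have the same parity, so for the cis isomer the two substituents are e,e in one chair and a,a in the other.
Chair I (ethyl axial, isopropyl axial): E = 3.97 kcal/mol.
Chair II (ethyl equatorial, isopropyl equatorial): E = 0.00 kcal/mol.
Chair II is the more stable (lower-energy) conformer, and in that chair the ethyl group is equatorial.

equatorial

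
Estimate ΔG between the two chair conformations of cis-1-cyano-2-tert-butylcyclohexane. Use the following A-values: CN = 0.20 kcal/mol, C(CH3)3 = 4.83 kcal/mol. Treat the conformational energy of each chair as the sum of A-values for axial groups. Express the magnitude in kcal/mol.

C1 and C2 have opposite parity, so for the cis isomer the two substituents are one axial and one equatorial in each chair.
Chair I (cyano axial, tert-butyl equatorial): E = 0.20 kcal/mol.
Chair II (cyano equatorial, tert-butyl axial): E = 4.83 kcal/mol.
ΔE = 4.83 − 0.20 = 4.63 kcal/mol; chair I is more stable.

4.63 kcal/mol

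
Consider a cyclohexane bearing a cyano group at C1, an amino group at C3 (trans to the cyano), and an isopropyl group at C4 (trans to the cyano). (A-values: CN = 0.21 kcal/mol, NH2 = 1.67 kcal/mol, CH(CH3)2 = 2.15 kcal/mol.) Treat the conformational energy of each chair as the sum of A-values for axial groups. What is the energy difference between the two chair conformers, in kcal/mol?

0.69 kcal/mol

Chair I (cyano axial, amino equatorial, isopropyl axial): E = 2.36 kcal/mol.
Chair II (cyano equatorial, amino axial, isopropyl equatorial): E = 1.67 kcal/mol.
ΔE = 2.36 − 1.67 = 0.69 kcal/mol; chair II is more stable.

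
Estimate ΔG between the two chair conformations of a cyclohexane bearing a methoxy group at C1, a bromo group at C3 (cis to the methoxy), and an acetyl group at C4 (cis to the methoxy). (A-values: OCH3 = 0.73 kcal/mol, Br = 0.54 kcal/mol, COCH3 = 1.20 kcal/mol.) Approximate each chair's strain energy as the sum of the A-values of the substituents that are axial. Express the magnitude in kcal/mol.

Chair I (methoxy axial, bromo axial, acetyl equatorial): E = 1.27 kcal/mol.
Chair II (methoxy equatorial, bromo equatorial, acetyl axial): E = 1.20 kcal/mol.
ΔE = 1.27 − 1.20 = 0.07 kcal/mol; chair II is more stable.

0.07 kcal/mol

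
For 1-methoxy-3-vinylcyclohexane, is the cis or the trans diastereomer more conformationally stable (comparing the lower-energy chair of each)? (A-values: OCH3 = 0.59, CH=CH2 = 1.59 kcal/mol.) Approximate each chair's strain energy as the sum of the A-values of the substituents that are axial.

At 1,3 positions (parity same): cis → (e,e or a,a); trans → (a,e or e,a).
Best chair for cis: E = 0.00 kcal/mol; best chair for trans: E = 0.59 kcal/mol.
The cis isomer is lower by 0.59 kcal/mol.

cis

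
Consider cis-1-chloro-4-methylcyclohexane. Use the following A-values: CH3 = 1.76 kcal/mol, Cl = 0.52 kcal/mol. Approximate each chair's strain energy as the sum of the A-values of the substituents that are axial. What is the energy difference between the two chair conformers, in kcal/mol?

1.24 kcal/mol

C1 and C4 have opposite parity, so for the cis isomer the two substituents are one axial and one equatorial in each chair.
Chair I (methyl axial, chloro equatorial): E = 1.76 kcal/mol.
Chair II (methyl equatorial, chloro axial): E = 0.52 kcal/mol.
ΔE = 1.76 − 0.52 = 1.24 kcal/mol; chair II is more stable.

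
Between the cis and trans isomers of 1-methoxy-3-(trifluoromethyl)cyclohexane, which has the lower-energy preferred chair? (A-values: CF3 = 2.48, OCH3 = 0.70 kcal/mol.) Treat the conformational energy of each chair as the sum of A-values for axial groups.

cis

At 1,3 positions (parity same): cis → (e,e or a,a); trans → (a,e or e,a).
Best chair for cis: E = 0.00 kcal/mol; best chair for trans: E = 0.70 kcal/mol.
The cis isomer is lower by 0.70 kcal/mol.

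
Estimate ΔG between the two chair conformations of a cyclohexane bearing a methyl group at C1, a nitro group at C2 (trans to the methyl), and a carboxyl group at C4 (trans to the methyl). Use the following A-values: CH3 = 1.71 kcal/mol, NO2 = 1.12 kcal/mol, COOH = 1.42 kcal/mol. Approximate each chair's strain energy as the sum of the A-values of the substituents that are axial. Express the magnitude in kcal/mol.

4.25 kcal/mol

Chair I (methyl axial, nitro axial, carboxyl axial): E = 4.25 kcal/mol.
Chair II (methyl equatorial, nitro equatorial, carboxyl equatorial): E = 0.00 kcal/mol.
ΔE = 4.25 − 0.00 = 4.25 kcal/mol; chair II is more stable.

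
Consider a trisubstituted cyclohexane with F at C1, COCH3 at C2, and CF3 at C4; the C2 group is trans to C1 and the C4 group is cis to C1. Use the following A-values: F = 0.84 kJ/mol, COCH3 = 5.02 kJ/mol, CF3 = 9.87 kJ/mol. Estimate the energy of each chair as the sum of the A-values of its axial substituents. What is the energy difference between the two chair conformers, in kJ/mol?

4.01 kJ/mol

Chair I (fluoro axial, acetyl axial, trifluoromethyl equatorial): E = 5.86 kJ/mol.
Chair II (fluoro equatorial, acetyl equatorial, trifluoromethyl axial): E = 9.87 kJ/mol.
ΔE = 9.87 − 5.86 = 4.01 kJ/mol; chair I is more stable.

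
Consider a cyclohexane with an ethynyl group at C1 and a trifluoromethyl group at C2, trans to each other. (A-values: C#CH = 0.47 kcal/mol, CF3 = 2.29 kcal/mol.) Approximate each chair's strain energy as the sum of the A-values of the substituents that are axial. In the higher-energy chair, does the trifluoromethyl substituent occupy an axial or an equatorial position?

axial

C1 and C2 have opposite parity, so for the trans isomer the two substituents are e,e in one chair and a,a in the other.
Chair I (ethynyl axial, trifluoromethyl axial): E = 2.76 kcal/mol.
Chair II (ethynyl equatorial, trifluoromethyl equatorial): E = 0.00 kcal/mol.
Chair I is the less stable (higher-energy) conformer, and in that chair the trifluoromethyl group is axial.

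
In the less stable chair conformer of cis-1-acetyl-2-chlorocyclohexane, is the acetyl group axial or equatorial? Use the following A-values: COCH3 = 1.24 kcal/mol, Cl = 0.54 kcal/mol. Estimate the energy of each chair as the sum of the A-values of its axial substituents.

C1 and C2 have opposite parity, so for the cis isomer the two substituents are one axial and one equatorial in each chair.
Chair I (acetyl axial, chloro equatorial): E = 1.24 kcal/mol.
Chair II (acetyl equatorial, chloro axial): E = 0.54 kcal/mol.
Chair I is the less stable (higher-energy) conformer, and in that chair the acetyl group is axial.

axial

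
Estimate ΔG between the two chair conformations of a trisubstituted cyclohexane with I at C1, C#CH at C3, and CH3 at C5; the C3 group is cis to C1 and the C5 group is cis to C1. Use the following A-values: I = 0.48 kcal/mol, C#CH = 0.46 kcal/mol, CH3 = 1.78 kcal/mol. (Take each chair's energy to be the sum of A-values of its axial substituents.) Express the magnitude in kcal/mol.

Chair I (iodo axial, ethynyl axial, methyl axial): E = 2.72 kcal/mol.
Chair II (iodo equatorial, ethynyl equatorial, methyl equatorial): E = 0.00 kcal/mol.
ΔE = 2.72 − 0.00 = 2.72 kcal/mol; chair II is more stable.

2.72 kcal/mol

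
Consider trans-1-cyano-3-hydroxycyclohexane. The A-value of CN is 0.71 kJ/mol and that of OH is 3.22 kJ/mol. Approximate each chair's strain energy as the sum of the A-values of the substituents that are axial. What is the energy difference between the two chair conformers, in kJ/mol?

2.51 kJ/mol

C1 and C3 have the same parity, so for the trans isomer the two substituents are one axial and one equatorial in each chair.
Chair I (cyano axial, hydroxyl equatorial): E = 0.71 kJ/mol.
Chair II (cyano equatorial, hydroxyl axial): E = 3.22 kJ/mol.
ΔE = 3.22 − 0.71 = 2.51 kJ/mol; chair I is more stable.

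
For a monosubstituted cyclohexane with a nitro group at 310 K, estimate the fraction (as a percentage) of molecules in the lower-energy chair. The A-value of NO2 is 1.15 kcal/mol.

86.6%

One chair has the nitro group axial (E = 1.15 kcal/mol) and the other has it equatorial (E = 0).
ΔG = 1.15 kcal/mol between the two chairs.
K = exp(ΔG/RT) with R = 1.987×10⁻³ kcal mol⁻¹ K⁻¹ and T = 310 K gives K ≈ 6.47.
Fraction in the lower-energy chair = K/(K+1) = 86.6%.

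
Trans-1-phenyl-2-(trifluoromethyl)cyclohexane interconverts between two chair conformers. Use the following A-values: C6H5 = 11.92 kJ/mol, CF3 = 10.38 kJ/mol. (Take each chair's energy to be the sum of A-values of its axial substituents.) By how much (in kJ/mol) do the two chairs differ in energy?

C1 and C2 have opposite parity, so for the trans isomer the two substituents are e,e in one chair and a,a in the other.
Chair I (phenyl axial, trifluoromethyl axial): E = 22.30 kJ/mol.
Chair II (phenyl equatorial, trifluoromethyl equatorial): E = 0.00 kJ/mol.
ΔE = 22.30 − 0.00 = 22.30 kJ/mol; chair II is more stable.

22.30 kJ/mol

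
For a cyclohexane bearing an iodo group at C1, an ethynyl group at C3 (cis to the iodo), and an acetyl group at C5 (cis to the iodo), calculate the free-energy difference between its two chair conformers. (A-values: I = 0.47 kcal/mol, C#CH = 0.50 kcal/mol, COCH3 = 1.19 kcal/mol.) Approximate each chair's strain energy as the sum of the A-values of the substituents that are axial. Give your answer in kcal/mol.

Chair I (iodo axial, ethynyl axial, acetyl axial): E = 2.16 kcal/mol.
Chair II (iodo equatorial, ethynyl equatorial, acetyl equatorial): E = 0.00 kcal/mol.
ΔE = 2.16 − 0.00 = 2.16 kcal/mol; chair II is more stable.

2.16 kcal/mol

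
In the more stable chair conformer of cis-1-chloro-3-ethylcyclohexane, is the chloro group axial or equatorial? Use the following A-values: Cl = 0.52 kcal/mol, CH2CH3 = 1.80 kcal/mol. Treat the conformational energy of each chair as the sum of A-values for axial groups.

C1 and C3 have the same parity, so for the cis isomer the two substituents are e,e in one chair and a,a in the other.
Chair I (chloro axial, ethyl axial): E = 2.32 kcal/mol.
Chair II (chloro equatorial, ethyl equatorial): E = 0.00 kcal/mol.
Chair II is the more stable (lower-energy) conformer, and in that chair the chloro group is equatorial.

equatorial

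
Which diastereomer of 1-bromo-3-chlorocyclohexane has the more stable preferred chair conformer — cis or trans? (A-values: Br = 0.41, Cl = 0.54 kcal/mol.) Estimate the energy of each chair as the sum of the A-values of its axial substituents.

At 1,3 positions (parity same): cis → (e,e or a,a); trans → (a,e or e,a).
Best chair for cis: E = 0.00 kcal/mol; best chair for trans: E = 0.41 kcal/mol.
The cis isomer is lower by 0.41 kcal/mol.

cis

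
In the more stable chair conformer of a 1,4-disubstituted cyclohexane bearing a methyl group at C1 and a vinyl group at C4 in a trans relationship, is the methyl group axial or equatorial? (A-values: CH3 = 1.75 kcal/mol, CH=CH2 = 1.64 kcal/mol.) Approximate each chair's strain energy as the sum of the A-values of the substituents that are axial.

equatorial

C1 and C4 have opposite parity, so for the trans isomer the two substituents are e,e in one chair and a,a in the other.
Chair I (methyl axial, vinyl axial): E = 3.39 kcal/mol.
Chair II (methyl equatorial, vinyl equatorial): E = 0.00 kcal/mol.
Chair II is the more stable (lower-energy) conformer, and in that chair the methyl group is equatorial.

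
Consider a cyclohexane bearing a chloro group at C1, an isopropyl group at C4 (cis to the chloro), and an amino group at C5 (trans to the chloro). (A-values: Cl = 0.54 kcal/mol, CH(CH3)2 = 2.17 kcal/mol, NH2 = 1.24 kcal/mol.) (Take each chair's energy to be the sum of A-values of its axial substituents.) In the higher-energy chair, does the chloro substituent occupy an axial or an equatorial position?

Chair I (chloro axial, isopropyl equatorial, amino equatorial): E = 0.54 kcal/mol.
Chair II (chloro equatorial, isopropyl axial, amino axial): E = 3.41 kcal/mol.
Chair II is the less stable (higher-energy) conformer, and in that chair the chloro group is equatorial.

equatorial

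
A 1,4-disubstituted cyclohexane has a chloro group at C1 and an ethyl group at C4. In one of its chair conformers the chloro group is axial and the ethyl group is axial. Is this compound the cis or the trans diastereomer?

trans

C1 and C4 have opposite parity, so their axial bonds point in opposite directions.
With opposite-parity carbons, two substituents on the same face are one axial and one equatorial; opposite faces give both axial or both equatorial.
Here the groups are axial/axial → opposite face → trans.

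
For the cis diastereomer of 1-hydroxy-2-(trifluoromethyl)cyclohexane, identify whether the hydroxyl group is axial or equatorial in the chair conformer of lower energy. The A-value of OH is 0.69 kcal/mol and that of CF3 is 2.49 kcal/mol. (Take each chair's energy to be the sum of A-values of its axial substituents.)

axial

C1 and C2 have opposite parity, so for the cis isomer the two substituents are one axial and one equatorial in each chair.
Chair I (hydroxyl axial, trifluoromethyl equatorial): E = 0.69 kcal/mol.
Chair II (hydroxyl equatorial, trifluoromethyl axial): E = 2.49 kcal/mol.
Chair I is the more stable (lower-energy) conformer, and in that chair the hydroxyl group is axial.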